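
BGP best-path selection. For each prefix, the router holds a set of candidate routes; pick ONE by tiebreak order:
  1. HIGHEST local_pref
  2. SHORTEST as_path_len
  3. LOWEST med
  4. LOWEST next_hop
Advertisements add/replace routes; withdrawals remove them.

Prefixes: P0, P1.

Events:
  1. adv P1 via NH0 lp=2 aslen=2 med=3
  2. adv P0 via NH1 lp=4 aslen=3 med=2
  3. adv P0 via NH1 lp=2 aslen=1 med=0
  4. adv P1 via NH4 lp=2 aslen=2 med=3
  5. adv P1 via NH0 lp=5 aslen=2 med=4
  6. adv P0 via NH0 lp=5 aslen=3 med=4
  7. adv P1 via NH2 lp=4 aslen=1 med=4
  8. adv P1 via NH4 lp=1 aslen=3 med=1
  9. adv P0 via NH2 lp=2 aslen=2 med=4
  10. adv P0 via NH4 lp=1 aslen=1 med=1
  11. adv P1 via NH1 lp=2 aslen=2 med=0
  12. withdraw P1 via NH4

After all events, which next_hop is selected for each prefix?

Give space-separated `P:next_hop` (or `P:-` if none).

Op 1: best P0=- P1=NH0
Op 2: best P0=NH1 P1=NH0
Op 3: best P0=NH1 P1=NH0
Op 4: best P0=NH1 P1=NH0
Op 5: best P0=NH1 P1=NH0
Op 6: best P0=NH0 P1=NH0
Op 7: best P0=NH0 P1=NH0
Op 8: best P0=NH0 P1=NH0
Op 9: best P0=NH0 P1=NH0
Op 10: best P0=NH0 P1=NH0
Op 11: best P0=NH0 P1=NH0
Op 12: best P0=NH0 P1=NH0

Answer: P0:NH0 P1:NH0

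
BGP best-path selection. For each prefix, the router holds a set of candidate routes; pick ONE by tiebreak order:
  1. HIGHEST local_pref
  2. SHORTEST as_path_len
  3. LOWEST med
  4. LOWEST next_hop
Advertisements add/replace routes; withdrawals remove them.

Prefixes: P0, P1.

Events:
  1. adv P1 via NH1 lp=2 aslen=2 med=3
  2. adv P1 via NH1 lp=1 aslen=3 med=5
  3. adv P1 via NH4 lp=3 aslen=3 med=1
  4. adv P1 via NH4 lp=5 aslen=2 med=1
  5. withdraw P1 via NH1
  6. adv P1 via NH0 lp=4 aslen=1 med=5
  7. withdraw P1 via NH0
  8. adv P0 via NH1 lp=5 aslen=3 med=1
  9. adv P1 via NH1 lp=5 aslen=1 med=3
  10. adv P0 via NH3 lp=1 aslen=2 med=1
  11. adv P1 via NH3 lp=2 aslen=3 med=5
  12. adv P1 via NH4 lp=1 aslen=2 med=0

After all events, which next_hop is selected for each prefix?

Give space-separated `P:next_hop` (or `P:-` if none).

Answer: P0:NH1 P1:NH1

Derivation:
Op 1: best P0=- P1=NH1
Op 2: best P0=- P1=NH1
Op 3: best P0=- P1=NH4
Op 4: best P0=- P1=NH4
Op 5: best P0=- P1=NH4
Op 6: best P0=- P1=NH4
Op 7: best P0=- P1=NH4
Op 8: best P0=NH1 P1=NH4
Op 9: best P0=NH1 P1=NH1
Op 10: best P0=NH1 P1=NH1
Op 11: best P0=NH1 P1=NH1
Op 12: best P0=NH1 P1=NH1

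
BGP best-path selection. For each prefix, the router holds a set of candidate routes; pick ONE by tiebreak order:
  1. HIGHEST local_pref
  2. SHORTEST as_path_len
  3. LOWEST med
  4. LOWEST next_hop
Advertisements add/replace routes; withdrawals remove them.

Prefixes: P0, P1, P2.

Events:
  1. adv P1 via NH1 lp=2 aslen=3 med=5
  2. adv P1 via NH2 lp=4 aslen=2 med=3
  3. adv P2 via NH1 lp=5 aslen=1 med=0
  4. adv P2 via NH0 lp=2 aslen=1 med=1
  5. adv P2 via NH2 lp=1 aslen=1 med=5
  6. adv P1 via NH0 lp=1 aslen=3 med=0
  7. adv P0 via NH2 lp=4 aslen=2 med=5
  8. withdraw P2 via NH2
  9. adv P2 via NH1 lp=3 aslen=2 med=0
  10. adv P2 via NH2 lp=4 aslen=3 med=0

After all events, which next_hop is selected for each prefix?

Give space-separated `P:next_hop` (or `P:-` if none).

Answer: P0:NH2 P1:NH2 P2:NH2

Derivation:
Op 1: best P0=- P1=NH1 P2=-
Op 2: best P0=- P1=NH2 P2=-
Op 3: best P0=- P1=NH2 P2=NH1
Op 4: best P0=- P1=NH2 P2=NH1
Op 5: best P0=- P1=NH2 P2=NH1
Op 6: best P0=- P1=NH2 P2=NH1
Op 7: best P0=NH2 P1=NH2 P2=NH1
Op 8: best P0=NH2 P1=NH2 P2=NH1
Op 9: best P0=NH2 P1=NH2 P2=NH1
Op 10: best P0=NH2 P1=NH2 P2=NH2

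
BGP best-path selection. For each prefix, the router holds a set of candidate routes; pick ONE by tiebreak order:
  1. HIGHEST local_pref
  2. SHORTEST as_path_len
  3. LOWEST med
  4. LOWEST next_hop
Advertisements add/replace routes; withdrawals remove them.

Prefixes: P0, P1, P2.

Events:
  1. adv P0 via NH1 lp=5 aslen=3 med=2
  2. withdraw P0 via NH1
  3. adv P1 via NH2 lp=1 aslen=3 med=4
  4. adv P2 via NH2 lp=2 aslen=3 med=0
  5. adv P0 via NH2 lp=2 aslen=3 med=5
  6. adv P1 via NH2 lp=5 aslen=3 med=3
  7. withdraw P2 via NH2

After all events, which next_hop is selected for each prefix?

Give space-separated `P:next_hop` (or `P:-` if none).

Op 1: best P0=NH1 P1=- P2=-
Op 2: best P0=- P1=- P2=-
Op 3: best P0=- P1=NH2 P2=-
Op 4: best P0=- P1=NH2 P2=NH2
Op 5: best P0=NH2 P1=NH2 P2=NH2
Op 6: best P0=NH2 P1=NH2 P2=NH2
Op 7: best P0=NH2 P1=NH2 P2=-

Answer: P0:NH2 P1:NH2 P2:-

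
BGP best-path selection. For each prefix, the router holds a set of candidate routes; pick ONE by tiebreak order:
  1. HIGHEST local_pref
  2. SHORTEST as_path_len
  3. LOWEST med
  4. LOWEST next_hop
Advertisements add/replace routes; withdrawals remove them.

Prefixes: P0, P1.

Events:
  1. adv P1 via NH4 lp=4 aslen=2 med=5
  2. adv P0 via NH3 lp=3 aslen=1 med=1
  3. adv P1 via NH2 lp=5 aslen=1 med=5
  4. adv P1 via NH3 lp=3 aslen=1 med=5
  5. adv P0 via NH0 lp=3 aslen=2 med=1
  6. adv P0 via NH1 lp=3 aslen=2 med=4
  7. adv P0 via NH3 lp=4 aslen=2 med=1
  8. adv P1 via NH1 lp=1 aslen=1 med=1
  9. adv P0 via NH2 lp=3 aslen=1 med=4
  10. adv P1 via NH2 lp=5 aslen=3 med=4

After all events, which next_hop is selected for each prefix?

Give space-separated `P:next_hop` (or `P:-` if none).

Answer: P0:NH3 P1:NH2

Derivation:
Op 1: best P0=- P1=NH4
Op 2: best P0=NH3 P1=NH4
Op 3: best P0=NH3 P1=NH2
Op 4: best P0=NH3 P1=NH2
Op 5: best P0=NH3 P1=NH2
Op 6: best P0=NH3 P1=NH2
Op 7: best P0=NH3 P1=NH2
Op 8: best P0=NH3 P1=NH2
Op 9: best P0=NH3 P1=NH2
Op 10: best P0=NH3 P1=NH2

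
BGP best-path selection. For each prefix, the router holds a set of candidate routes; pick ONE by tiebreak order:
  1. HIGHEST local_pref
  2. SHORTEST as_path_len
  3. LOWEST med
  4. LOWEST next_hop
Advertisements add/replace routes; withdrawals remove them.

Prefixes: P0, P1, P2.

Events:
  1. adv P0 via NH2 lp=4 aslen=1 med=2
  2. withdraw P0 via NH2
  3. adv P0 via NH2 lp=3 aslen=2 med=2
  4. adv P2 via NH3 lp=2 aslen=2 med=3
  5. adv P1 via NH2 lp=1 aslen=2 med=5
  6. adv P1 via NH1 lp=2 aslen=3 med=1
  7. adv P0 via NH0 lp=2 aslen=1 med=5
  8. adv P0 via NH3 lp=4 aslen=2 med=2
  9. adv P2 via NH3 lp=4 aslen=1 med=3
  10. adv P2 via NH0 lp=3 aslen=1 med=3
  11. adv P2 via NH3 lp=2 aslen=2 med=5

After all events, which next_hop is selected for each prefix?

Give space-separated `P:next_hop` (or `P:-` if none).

Op 1: best P0=NH2 P1=- P2=-
Op 2: best P0=- P1=- P2=-
Op 3: best P0=NH2 P1=- P2=-
Op 4: best P0=NH2 P1=- P2=NH3
Op 5: best P0=NH2 P1=NH2 P2=NH3
Op 6: best P0=NH2 P1=NH1 P2=NH3
Op 7: best P0=NH2 P1=NH1 P2=NH3
Op 8: best P0=NH3 P1=NH1 P2=NH3
Op 9: best P0=NH3 P1=NH1 P2=NH3
Op 10: best P0=NH3 P1=NH1 P2=NH3
Op 11: best P0=NH3 P1=NH1 P2=NH0

Answer: P0:NH3 P1:NH1 P2:NH0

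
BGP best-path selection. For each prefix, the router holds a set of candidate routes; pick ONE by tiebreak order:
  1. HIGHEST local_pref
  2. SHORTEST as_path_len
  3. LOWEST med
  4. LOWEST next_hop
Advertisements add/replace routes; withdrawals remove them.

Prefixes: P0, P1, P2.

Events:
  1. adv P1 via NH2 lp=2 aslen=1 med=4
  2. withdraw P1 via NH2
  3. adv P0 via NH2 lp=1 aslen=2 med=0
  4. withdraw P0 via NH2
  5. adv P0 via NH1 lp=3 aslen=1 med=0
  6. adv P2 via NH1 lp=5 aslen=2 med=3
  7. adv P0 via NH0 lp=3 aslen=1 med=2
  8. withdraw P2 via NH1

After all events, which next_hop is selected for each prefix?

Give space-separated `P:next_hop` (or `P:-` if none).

Op 1: best P0=- P1=NH2 P2=-
Op 2: best P0=- P1=- P2=-
Op 3: best P0=NH2 P1=- P2=-
Op 4: best P0=- P1=- P2=-
Op 5: best P0=NH1 P1=- P2=-
Op 6: best P0=NH1 P1=- P2=NH1
Op 7: best P0=NH1 P1=- P2=NH1
Op 8: best P0=NH1 P1=- P2=-

Answer: P0:NH1 P1:- P2:-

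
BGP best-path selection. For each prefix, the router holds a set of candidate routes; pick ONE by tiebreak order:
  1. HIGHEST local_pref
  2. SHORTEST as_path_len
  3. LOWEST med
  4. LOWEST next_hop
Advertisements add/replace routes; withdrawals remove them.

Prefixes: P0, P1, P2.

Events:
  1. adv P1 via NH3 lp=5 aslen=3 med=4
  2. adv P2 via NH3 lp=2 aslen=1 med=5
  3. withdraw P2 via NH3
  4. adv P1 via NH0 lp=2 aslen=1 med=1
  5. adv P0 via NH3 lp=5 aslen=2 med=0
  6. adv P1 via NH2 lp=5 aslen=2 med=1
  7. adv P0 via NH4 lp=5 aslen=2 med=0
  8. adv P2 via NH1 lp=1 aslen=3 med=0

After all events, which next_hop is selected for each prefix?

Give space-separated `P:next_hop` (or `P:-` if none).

Op 1: best P0=- P1=NH3 P2=-
Op 2: best P0=- P1=NH3 P2=NH3
Op 3: best P0=- P1=NH3 P2=-
Op 4: best P0=- P1=NH3 P2=-
Op 5: best P0=NH3 P1=NH3 P2=-
Op 6: best P0=NH3 P1=NH2 P2=-
Op 7: best P0=NH3 P1=NH2 P2=-
Op 8: best P0=NH3 P1=NH2 P2=NH1

Answer: P0:NH3 P1:NH2 P2:NH1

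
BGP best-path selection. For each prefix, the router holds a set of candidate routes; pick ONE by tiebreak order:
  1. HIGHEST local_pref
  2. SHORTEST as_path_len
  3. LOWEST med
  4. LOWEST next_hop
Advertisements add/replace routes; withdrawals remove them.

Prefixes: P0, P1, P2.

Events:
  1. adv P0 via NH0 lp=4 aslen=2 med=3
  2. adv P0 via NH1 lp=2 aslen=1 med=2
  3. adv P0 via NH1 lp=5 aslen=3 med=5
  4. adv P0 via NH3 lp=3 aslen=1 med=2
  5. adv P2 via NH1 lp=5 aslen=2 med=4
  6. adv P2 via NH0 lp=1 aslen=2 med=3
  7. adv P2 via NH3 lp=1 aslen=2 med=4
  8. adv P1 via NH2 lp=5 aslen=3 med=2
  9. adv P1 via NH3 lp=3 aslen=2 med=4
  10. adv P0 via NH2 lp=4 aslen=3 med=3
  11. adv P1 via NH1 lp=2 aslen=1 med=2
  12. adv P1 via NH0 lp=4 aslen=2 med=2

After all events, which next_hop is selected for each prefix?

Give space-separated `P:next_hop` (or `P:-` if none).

Answer: P0:NH1 P1:NH2 P2:NH1

Derivation:
Op 1: best P0=NH0 P1=- P2=-
Op 2: best P0=NH0 P1=- P2=-
Op 3: best P0=NH1 P1=- P2=-
Op 4: best P0=NH1 P1=- P2=-
Op 5: best P0=NH1 P1=- P2=NH1
Op 6: best P0=NH1 P1=- P2=NH1
Op 7: best P0=NH1 P1=- P2=NH1
Op 8: best P0=NH1 P1=NH2 P2=NH1
Op 9: best P0=NH1 P1=NH2 P2=NH1
Op 10: best P0=NH1 P1=NH2 P2=NH1
Op 11: best P0=NH1 P1=NH2 P2=NH1
Op 12: best P0=NH1 P1=NH2 P2=NH1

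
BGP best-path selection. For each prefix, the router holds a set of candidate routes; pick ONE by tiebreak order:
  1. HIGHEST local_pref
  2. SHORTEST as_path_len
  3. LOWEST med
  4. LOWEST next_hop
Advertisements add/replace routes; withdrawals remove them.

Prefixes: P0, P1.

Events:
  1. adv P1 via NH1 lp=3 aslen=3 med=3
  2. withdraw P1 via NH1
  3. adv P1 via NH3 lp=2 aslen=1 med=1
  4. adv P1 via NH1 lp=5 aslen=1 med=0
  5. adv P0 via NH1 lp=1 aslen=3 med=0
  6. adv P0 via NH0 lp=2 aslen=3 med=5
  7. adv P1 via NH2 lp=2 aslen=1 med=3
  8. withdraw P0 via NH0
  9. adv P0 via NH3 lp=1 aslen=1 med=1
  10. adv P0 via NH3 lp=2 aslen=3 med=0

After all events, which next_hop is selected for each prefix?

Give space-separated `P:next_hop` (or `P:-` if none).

Op 1: best P0=- P1=NH1
Op 2: best P0=- P1=-
Op 3: best P0=- P1=NH3
Op 4: best P0=- P1=NH1
Op 5: best P0=NH1 P1=NH1
Op 6: best P0=NH0 P1=NH1
Op 7: best P0=NH0 P1=NH1
Op 8: best P0=NH1 P1=NH1
Op 9: best P0=NH3 P1=NH1
Op 10: best P0=NH3 P1=NH1

Answer: P0:NH3 P1:NH1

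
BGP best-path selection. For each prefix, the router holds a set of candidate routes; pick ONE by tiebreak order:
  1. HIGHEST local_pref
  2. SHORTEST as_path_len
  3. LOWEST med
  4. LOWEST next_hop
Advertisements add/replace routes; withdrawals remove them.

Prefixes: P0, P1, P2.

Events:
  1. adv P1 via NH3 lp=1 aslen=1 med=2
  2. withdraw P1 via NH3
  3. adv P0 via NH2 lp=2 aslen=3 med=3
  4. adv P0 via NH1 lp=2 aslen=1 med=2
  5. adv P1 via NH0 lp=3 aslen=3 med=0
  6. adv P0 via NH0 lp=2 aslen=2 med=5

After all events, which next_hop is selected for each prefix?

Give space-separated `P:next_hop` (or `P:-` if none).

Answer: P0:NH1 P1:NH0 P2:-

Derivation:
Op 1: best P0=- P1=NH3 P2=-
Op 2: best P0=- P1=- P2=-
Op 3: best P0=NH2 P1=- P2=-
Op 4: best P0=NH1 P1=- P2=-
Op 5: best P0=NH1 P1=NH0 P2=-
Op 6: best P0=NH1 P1=NH0 P2=-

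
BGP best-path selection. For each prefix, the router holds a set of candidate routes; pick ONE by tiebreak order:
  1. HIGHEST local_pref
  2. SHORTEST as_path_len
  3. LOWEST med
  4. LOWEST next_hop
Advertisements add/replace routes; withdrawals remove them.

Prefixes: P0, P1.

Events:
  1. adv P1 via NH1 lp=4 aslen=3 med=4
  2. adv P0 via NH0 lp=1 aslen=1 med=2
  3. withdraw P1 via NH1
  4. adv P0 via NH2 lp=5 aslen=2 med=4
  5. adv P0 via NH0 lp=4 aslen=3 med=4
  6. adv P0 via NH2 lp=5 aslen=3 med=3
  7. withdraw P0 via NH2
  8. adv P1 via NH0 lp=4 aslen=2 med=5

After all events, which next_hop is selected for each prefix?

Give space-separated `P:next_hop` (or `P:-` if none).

Op 1: best P0=- P1=NH1
Op 2: best P0=NH0 P1=NH1
Op 3: best P0=NH0 P1=-
Op 4: best P0=NH2 P1=-
Op 5: best P0=NH2 P1=-
Op 6: best P0=NH2 P1=-
Op 7: best P0=NH0 P1=-
Op 8: best P0=NH0 P1=NH0

Answer: P0:NH0 P1:NH0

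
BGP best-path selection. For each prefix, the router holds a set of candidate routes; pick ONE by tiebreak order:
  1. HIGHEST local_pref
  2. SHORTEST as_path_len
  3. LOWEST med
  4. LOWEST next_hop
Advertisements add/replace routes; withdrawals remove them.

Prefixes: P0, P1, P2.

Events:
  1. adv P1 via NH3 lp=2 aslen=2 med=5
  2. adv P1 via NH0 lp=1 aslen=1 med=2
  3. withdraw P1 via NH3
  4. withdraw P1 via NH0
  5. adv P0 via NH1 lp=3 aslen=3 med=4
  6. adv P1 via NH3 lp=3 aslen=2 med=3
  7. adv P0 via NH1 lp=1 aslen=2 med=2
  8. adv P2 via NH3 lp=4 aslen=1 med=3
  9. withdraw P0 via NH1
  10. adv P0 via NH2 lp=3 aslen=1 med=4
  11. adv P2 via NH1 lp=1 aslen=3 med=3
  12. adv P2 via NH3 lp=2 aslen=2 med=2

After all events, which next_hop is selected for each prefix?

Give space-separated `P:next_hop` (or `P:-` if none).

Answer: P0:NH2 P1:NH3 P2:NH3

Derivation:
Op 1: best P0=- P1=NH3 P2=-
Op 2: best P0=- P1=NH3 P2=-
Op 3: best P0=- P1=NH0 P2=-
Op 4: best P0=- P1=- P2=-
Op 5: best P0=NH1 P1=- P2=-
Op 6: best P0=NH1 P1=NH3 P2=-
Op 7: best P0=NH1 P1=NH3 P2=-
Op 8: best P0=NH1 P1=NH3 P2=NH3
Op 9: best P0=- P1=NH3 P2=NH3
Op 10: best P0=NH2 P1=NH3 P2=NH3
Op 11: best P0=NH2 P1=NH3 P2=NH3
Op 12: best P0=NH2 P1=NH3 P2=NH3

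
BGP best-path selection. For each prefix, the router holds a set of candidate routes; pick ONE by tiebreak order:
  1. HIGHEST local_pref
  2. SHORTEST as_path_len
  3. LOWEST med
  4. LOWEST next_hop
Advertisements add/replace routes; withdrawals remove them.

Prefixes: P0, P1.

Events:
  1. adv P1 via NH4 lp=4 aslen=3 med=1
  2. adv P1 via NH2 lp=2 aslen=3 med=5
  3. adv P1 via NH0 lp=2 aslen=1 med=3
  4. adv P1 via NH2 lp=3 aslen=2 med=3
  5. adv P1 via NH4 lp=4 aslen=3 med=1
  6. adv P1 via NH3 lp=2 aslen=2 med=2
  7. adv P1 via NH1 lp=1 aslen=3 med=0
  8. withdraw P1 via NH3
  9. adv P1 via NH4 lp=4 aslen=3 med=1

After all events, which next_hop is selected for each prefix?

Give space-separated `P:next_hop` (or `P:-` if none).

Op 1: best P0=- P1=NH4
Op 2: best P0=- P1=NH4
Op 3: best P0=- P1=NH4
Op 4: best P0=- P1=NH4
Op 5: best P0=- P1=NH4
Op 6: best P0=- P1=NH4
Op 7: best P0=- P1=NH4
Op 8: best P0=- P1=NH4
Op 9: best P0=- P1=NH4

Answer: P0:- P1:NH4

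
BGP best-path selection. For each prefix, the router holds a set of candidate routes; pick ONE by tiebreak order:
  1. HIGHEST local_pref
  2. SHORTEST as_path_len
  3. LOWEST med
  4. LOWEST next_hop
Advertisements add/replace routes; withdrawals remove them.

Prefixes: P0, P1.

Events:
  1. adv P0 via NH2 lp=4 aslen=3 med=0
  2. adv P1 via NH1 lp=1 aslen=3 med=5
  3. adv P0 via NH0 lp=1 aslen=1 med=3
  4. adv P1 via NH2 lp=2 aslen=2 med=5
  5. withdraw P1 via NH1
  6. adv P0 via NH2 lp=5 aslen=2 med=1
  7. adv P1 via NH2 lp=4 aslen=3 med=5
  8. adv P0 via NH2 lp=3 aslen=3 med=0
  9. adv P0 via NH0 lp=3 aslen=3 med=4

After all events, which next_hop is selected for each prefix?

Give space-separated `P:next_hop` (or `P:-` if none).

Answer: P0:NH2 P1:NH2

Derivation:
Op 1: best P0=NH2 P1=-
Op 2: best P0=NH2 P1=NH1
Op 3: best P0=NH2 P1=NH1
Op 4: best P0=NH2 P1=NH2
Op 5: best P0=NH2 P1=NH2
Op 6: best P0=NH2 P1=NH2
Op 7: best P0=NH2 P1=NH2
Op 8: best P0=NH2 P1=NH2
Op 9: best P0=NH2 P1=NH2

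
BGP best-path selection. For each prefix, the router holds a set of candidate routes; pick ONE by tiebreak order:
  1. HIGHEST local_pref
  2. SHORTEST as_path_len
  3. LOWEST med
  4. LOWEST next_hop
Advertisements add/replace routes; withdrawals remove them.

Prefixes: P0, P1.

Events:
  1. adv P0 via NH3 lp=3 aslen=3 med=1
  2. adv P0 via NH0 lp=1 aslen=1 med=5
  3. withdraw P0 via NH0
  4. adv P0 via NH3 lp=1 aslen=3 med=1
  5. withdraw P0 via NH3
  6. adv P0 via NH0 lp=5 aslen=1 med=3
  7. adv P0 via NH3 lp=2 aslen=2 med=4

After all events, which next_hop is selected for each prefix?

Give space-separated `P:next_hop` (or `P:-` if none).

Op 1: best P0=NH3 P1=-
Op 2: best P0=NH3 P1=-
Op 3: best P0=NH3 P1=-
Op 4: best P0=NH3 P1=-
Op 5: best P0=- P1=-
Op 6: best P0=NH0 P1=-
Op 7: best P0=NH0 P1=-

Answer: P0:NH0 P1:-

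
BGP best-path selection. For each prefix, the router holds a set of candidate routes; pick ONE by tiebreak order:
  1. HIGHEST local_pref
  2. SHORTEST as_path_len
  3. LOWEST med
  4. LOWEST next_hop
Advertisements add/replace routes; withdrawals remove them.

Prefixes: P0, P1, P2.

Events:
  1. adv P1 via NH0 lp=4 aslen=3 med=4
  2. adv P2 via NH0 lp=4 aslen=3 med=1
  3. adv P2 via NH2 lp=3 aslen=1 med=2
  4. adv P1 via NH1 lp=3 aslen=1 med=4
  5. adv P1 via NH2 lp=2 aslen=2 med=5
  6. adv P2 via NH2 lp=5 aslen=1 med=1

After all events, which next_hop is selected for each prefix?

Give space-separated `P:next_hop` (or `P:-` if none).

Answer: P0:- P1:NH0 P2:NH2

Derivation:
Op 1: best P0=- P1=NH0 P2=-
Op 2: best P0=- P1=NH0 P2=NH0
Op 3: best P0=- P1=NH0 P2=NH0
Op 4: best P0=- P1=NH0 P2=NH0
Op 5: best P0=- P1=NH0 P2=NH0
Op 6: best P0=- P1=NH0 P2=NH2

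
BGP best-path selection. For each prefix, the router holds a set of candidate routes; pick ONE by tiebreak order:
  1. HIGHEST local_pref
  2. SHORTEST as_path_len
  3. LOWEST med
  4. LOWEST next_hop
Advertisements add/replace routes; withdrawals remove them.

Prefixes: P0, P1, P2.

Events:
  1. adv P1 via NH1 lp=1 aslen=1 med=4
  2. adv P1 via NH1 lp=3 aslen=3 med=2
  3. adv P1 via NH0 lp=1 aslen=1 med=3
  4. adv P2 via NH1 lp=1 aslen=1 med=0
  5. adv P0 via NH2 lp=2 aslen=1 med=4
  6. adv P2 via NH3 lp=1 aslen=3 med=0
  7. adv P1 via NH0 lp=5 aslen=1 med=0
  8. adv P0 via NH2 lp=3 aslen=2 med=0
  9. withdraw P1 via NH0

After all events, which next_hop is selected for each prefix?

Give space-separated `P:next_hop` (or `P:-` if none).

Answer: P0:NH2 P1:NH1 P2:NH1

Derivation:
Op 1: best P0=- P1=NH1 P2=-
Op 2: best P0=- P1=NH1 P2=-
Op 3: best P0=- P1=NH1 P2=-
Op 4: best P0=- P1=NH1 P2=NH1
Op 5: best P0=NH2 P1=NH1 P2=NH1
Op 6: best P0=NH2 P1=NH1 P2=NH1
Op 7: best P0=NH2 P1=NH0 P2=NH1
Op 8: best P0=NH2 P1=NH0 P2=NH1
Op 9: best P0=NH2 P1=NH1 P2=NH1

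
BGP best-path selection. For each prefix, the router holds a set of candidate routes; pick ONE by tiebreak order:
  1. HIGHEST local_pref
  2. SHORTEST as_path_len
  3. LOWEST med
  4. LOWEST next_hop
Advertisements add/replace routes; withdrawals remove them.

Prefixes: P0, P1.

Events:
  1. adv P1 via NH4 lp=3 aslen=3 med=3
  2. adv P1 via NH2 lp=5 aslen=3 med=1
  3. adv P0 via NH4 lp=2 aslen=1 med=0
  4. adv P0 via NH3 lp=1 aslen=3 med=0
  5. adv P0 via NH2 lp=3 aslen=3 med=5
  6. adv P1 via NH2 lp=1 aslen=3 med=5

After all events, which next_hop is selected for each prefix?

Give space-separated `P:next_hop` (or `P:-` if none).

Answer: P0:NH2 P1:NH4

Derivation:
Op 1: best P0=- P1=NH4
Op 2: best P0=- P1=NH2
Op 3: best P0=NH4 P1=NH2
Op 4: best P0=NH4 P1=NH2
Op 5: best P0=NH2 P1=NH2
Op 6: best P0=NH2 P1=NH4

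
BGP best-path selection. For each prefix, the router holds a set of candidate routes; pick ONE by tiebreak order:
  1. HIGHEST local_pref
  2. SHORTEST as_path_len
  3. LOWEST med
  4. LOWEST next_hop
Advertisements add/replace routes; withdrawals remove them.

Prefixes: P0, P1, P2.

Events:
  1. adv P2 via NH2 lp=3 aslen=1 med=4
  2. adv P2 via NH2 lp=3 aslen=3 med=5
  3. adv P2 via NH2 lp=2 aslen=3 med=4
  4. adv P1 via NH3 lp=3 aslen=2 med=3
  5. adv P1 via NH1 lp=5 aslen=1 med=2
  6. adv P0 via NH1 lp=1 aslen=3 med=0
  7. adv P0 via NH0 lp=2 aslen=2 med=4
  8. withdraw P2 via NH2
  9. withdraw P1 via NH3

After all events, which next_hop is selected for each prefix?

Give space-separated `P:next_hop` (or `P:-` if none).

Op 1: best P0=- P1=- P2=NH2
Op 2: best P0=- P1=- P2=NH2
Op 3: best P0=- P1=- P2=NH2
Op 4: best P0=- P1=NH3 P2=NH2
Op 5: best P0=- P1=NH1 P2=NH2
Op 6: best P0=NH1 P1=NH1 P2=NH2
Op 7: best P0=NH0 P1=NH1 P2=NH2
Op 8: best P0=NH0 P1=NH1 P2=-
Op 9: best P0=NH0 P1=NH1 P2=-

Answer: P0:NH0 P1:NH1 P2:-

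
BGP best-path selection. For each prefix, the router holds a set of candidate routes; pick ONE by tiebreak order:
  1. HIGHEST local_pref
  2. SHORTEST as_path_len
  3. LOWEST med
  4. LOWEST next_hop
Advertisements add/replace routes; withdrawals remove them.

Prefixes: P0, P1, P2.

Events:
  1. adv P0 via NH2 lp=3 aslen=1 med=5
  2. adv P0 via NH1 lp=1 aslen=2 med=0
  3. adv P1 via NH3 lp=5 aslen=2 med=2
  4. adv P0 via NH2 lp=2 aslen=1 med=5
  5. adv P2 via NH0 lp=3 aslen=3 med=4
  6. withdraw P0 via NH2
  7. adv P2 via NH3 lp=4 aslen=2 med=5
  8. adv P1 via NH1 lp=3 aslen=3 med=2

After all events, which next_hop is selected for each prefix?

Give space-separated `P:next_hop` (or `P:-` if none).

Op 1: best P0=NH2 P1=- P2=-
Op 2: best P0=NH2 P1=- P2=-
Op 3: best P0=NH2 P1=NH3 P2=-
Op 4: best P0=NH2 P1=NH3 P2=-
Op 5: best P0=NH2 P1=NH3 P2=NH0
Op 6: best P0=NH1 P1=NH3 P2=NH0
Op 7: best P0=NH1 P1=NH3 P2=NH3
Op 8: best P0=NH1 P1=NH3 P2=NH3

Answer: P0:NH1 P1:NH3 P2:NH3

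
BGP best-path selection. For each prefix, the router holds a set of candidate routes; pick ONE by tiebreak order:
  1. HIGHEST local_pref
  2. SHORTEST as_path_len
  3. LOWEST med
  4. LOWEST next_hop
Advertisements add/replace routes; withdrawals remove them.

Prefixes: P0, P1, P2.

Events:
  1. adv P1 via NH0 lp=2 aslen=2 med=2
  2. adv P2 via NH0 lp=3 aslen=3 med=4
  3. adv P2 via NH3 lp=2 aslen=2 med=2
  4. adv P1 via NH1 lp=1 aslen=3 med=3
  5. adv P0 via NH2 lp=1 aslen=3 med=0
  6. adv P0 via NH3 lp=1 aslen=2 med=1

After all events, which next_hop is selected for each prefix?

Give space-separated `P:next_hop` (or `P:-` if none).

Op 1: best P0=- P1=NH0 P2=-
Op 2: best P0=- P1=NH0 P2=NH0
Op 3: best P0=- P1=NH0 P2=NH0
Op 4: best P0=- P1=NH0 P2=NH0
Op 5: best P0=NH2 P1=NH0 P2=NH0
Op 6: best P0=NH3 P1=NH0 P2=NH0

Answer: P0:NH3 P1:NH0 P2:NH0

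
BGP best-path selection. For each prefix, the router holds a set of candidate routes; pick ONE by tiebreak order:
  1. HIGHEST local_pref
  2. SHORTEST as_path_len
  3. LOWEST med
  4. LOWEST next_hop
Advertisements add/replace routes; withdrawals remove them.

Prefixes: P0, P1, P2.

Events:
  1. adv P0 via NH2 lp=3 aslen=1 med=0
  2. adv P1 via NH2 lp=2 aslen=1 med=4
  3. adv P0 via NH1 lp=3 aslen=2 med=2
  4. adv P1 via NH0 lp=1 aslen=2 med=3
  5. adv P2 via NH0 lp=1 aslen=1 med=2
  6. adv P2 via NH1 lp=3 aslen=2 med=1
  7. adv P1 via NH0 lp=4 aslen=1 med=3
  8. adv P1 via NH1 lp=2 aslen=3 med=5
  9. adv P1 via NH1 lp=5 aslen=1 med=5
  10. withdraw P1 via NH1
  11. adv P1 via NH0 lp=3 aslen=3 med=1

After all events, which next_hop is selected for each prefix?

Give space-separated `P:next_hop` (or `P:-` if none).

Op 1: best P0=NH2 P1=- P2=-
Op 2: best P0=NH2 P1=NH2 P2=-
Op 3: best P0=NH2 P1=NH2 P2=-
Op 4: best P0=NH2 P1=NH2 P2=-
Op 5: best P0=NH2 P1=NH2 P2=NH0
Op 6: best P0=NH2 P1=NH2 P2=NH1
Op 7: best P0=NH2 P1=NH0 P2=NH1
Op 8: best P0=NH2 P1=NH0 P2=NH1
Op 9: best P0=NH2 P1=NH1 P2=NH1
Op 10: best P0=NH2 P1=NH0 P2=NH1
Op 11: best P0=NH2 P1=NH0 P2=NH1

Answer: P0:NH2 P1:NH0 P2:NH1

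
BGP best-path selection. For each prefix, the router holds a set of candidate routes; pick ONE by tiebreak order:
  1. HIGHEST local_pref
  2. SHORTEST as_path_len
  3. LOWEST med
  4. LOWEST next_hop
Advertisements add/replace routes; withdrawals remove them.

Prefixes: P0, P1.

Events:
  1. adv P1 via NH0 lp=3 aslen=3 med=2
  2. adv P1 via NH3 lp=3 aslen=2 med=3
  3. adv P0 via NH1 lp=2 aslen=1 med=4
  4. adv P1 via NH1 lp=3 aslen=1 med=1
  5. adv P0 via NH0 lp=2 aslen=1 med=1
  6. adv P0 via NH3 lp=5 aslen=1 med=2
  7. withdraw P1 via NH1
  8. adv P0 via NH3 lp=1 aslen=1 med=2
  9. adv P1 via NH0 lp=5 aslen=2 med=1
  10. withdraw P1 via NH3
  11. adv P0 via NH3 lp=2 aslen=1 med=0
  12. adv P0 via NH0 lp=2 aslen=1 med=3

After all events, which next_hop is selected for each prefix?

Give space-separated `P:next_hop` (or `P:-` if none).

Op 1: best P0=- P1=NH0
Op 2: best P0=- P1=NH3
Op 3: best P0=NH1 P1=NH3
Op 4: best P0=NH1 P1=NH1
Op 5: best P0=NH0 P1=NH1
Op 6: best P0=NH3 P1=NH1
Op 7: best P0=NH3 P1=NH3
Op 8: best P0=NH0 P1=NH3
Op 9: best P0=NH0 P1=NH0
Op 10: best P0=NH0 P1=NH0
Op 11: best P0=NH3 P1=NH0
Op 12: best P0=NH3 P1=NH0

Answer: P0:NH3 P1:NH0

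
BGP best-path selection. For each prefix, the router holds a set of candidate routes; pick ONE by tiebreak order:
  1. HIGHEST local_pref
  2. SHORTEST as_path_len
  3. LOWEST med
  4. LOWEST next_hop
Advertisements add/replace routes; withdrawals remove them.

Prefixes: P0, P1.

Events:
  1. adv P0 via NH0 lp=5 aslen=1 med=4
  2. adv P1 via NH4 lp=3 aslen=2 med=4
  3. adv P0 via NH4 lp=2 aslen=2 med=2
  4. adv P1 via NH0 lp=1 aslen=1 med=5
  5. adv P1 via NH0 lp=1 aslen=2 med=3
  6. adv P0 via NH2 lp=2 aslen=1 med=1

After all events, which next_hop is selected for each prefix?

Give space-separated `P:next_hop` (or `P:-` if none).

Op 1: best P0=NH0 P1=-
Op 2: best P0=NH0 P1=NH4
Op 3: best P0=NH0 P1=NH4
Op 4: best P0=NH0 P1=NH4
Op 5: best P0=NH0 P1=NH4
Op 6: best P0=NH0 P1=NH4

Answer: P0:NH0 P1:NH4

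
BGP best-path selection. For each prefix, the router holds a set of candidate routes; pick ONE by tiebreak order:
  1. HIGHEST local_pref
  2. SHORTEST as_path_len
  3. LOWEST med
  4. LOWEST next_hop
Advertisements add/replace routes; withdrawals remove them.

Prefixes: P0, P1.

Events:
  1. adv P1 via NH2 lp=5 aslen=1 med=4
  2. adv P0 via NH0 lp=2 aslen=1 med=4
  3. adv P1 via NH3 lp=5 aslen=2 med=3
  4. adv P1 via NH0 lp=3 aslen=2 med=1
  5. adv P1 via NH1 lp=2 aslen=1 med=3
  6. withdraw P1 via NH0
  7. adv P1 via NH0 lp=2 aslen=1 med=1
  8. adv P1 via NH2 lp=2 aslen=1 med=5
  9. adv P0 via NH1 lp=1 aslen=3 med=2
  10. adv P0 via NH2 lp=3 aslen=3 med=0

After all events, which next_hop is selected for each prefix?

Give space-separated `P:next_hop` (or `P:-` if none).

Op 1: best P0=- P1=NH2
Op 2: best P0=NH0 P1=NH2
Op 3: best P0=NH0 P1=NH2
Op 4: best P0=NH0 P1=NH2
Op 5: best P0=NH0 P1=NH2
Op 6: best P0=NH0 P1=NH2
Op 7: best P0=NH0 P1=NH2
Op 8: best P0=NH0 P1=NH3
Op 9: best P0=NH0 P1=NH3
Op 10: best P0=NH2 P1=NH3

Answer: P0:NH2 P1:NH3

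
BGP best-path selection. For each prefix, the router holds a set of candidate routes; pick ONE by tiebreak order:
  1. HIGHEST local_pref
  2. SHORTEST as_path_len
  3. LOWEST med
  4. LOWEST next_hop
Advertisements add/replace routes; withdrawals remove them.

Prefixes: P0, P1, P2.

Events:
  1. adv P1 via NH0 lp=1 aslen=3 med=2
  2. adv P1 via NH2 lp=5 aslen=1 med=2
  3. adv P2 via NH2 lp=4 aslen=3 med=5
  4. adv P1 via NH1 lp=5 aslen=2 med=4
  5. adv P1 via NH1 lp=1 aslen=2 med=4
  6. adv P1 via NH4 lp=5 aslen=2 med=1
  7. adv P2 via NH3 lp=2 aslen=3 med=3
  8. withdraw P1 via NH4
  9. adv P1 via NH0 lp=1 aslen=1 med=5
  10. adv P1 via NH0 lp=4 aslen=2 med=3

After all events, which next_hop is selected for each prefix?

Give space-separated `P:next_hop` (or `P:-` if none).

Op 1: best P0=- P1=NH0 P2=-
Op 2: best P0=- P1=NH2 P2=-
Op 3: best P0=- P1=NH2 P2=NH2
Op 4: best P0=- P1=NH2 P2=NH2
Op 5: best P0=- P1=NH2 P2=NH2
Op 6: best P0=- P1=NH2 P2=NH2
Op 7: best P0=- P1=NH2 P2=NH2
Op 8: best P0=- P1=NH2 P2=NH2
Op 9: best P0=- P1=NH2 P2=NH2
Op 10: best P0=- P1=NH2 P2=NH2

Answer: P0:- P1:NH2 P2:NH2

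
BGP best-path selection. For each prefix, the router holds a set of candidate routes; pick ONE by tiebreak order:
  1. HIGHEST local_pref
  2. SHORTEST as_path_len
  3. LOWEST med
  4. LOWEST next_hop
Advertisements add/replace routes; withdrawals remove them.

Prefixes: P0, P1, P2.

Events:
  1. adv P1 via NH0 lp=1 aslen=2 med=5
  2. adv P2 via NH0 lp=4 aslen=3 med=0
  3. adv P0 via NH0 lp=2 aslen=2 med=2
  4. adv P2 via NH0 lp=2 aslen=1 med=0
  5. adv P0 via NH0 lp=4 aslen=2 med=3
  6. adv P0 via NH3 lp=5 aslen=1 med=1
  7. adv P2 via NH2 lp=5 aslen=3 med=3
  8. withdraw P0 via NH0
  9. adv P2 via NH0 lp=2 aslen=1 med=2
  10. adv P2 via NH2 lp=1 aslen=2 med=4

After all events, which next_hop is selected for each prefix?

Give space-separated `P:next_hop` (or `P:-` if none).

Op 1: best P0=- P1=NH0 P2=-
Op 2: best P0=- P1=NH0 P2=NH0
Op 3: best P0=NH0 P1=NH0 P2=NH0
Op 4: best P0=NH0 P1=NH0 P2=NH0
Op 5: best P0=NH0 P1=NH0 P2=NH0
Op 6: best P0=NH3 P1=NH0 P2=NH0
Op 7: best P0=NH3 P1=NH0 P2=NH2
Op 8: best P0=NH3 P1=NH0 P2=NH2
Op 9: best P0=NH3 P1=NH0 P2=NH2
Op 10: best P0=NH3 P1=NH0 P2=NH0

Answer: P0:NH3 P1:NH0 P2:NH0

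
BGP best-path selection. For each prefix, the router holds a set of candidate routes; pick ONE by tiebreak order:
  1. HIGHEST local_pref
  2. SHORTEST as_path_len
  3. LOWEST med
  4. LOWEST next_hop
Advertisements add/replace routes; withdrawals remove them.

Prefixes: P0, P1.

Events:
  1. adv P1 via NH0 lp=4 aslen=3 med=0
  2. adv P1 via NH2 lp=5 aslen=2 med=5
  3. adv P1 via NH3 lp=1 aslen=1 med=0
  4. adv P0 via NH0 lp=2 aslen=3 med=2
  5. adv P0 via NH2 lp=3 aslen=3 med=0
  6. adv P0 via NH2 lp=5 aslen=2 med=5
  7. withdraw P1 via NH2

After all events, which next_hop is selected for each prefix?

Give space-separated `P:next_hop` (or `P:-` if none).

Op 1: best P0=- P1=NH0
Op 2: best P0=- P1=NH2
Op 3: best P0=- P1=NH2
Op 4: best P0=NH0 P1=NH2
Op 5: best P0=NH2 P1=NH2
Op 6: best P0=NH2 P1=NH2
Op 7: best P0=NH2 P1=NH0

Answer: P0:NH2 P1:NH0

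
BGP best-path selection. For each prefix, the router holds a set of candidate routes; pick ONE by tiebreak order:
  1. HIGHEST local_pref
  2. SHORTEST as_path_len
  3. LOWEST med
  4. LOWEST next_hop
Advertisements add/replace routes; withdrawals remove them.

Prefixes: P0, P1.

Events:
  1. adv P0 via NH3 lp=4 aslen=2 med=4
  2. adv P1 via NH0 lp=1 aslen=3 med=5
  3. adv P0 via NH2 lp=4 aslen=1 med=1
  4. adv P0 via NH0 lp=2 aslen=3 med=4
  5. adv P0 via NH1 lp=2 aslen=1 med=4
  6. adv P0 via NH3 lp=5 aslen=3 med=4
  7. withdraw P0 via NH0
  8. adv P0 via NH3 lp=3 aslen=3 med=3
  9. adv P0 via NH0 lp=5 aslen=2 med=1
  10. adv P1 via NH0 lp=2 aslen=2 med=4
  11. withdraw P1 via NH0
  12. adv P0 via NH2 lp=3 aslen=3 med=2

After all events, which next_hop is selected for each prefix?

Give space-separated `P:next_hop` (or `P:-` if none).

Op 1: best P0=NH3 P1=-
Op 2: best P0=NH3 P1=NH0
Op 3: best P0=NH2 P1=NH0
Op 4: best P0=NH2 P1=NH0
Op 5: best P0=NH2 P1=NH0
Op 6: best P0=NH3 P1=NH0
Op 7: best P0=NH3 P1=NH0
Op 8: best P0=NH2 P1=NH0
Op 9: best P0=NH0 P1=NH0
Op 10: best P0=NH0 P1=NH0
Op 11: best P0=NH0 P1=-
Op 12: best P0=NH0 P1=-

Answer: P0:NH0 P1:-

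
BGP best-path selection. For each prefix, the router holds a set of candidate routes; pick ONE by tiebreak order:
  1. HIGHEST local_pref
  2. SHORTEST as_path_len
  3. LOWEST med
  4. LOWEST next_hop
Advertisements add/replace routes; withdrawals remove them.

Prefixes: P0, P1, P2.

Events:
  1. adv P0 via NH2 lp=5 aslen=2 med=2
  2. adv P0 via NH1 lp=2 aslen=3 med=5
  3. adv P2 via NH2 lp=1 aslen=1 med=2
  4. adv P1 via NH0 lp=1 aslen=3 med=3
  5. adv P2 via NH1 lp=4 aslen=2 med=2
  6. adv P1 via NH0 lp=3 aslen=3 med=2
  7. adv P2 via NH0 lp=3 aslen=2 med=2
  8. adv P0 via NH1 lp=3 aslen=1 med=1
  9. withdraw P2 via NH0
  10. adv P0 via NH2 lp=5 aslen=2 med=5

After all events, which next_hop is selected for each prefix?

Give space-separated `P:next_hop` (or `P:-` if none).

Op 1: best P0=NH2 P1=- P2=-
Op 2: best P0=NH2 P1=- P2=-
Op 3: best P0=NH2 P1=- P2=NH2
Op 4: best P0=NH2 P1=NH0 P2=NH2
Op 5: best P0=NH2 P1=NH0 P2=NH1
Op 6: best P0=NH2 P1=NH0 P2=NH1
Op 7: best P0=NH2 P1=NH0 P2=NH1
Op 8: best P0=NH2 P1=NH0 P2=NH1
Op 9: best P0=NH2 P1=NH0 P2=NH1
Op 10: best P0=NH2 P1=NH0 P2=NH1

Answer: P0:NH2 P1:NH0 P2:NH1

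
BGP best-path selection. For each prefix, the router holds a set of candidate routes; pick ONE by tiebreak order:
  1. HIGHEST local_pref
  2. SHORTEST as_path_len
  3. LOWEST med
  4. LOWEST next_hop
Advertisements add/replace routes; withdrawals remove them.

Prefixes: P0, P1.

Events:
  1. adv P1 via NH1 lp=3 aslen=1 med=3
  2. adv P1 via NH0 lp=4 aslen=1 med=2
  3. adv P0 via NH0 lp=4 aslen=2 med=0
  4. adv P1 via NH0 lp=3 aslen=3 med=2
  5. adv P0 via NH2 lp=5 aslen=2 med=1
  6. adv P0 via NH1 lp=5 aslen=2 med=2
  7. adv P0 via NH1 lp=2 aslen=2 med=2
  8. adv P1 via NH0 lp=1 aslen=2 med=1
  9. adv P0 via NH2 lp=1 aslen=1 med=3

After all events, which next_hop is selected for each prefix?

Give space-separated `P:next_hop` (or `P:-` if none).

Op 1: best P0=- P1=NH1
Op 2: best P0=- P1=NH0
Op 3: best P0=NH0 P1=NH0
Op 4: best P0=NH0 P1=NH1
Op 5: best P0=NH2 P1=NH1
Op 6: best P0=NH2 P1=NH1
Op 7: best P0=NH2 P1=NH1
Op 8: best P0=NH2 P1=NH1
Op 9: best P0=NH0 P1=NH1

Answer: P0:NH0 P1:NH1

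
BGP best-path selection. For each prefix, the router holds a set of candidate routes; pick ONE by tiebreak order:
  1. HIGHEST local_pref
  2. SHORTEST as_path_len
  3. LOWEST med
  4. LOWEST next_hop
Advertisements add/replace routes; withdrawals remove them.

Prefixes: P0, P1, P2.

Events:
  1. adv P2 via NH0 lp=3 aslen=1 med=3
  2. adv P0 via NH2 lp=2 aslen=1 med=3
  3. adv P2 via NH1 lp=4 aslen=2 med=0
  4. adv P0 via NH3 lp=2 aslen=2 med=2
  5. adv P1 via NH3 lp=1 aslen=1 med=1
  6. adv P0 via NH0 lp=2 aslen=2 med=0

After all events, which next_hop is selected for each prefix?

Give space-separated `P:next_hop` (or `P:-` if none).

Answer: P0:NH2 P1:NH3 P2:NH1

Derivation:
Op 1: best P0=- P1=- P2=NH0
Op 2: best P0=NH2 P1=- P2=NH0
Op 3: best P0=NH2 P1=- P2=NH1
Op 4: best P0=NH2 P1=- P2=NH1
Op 5: best P0=NH2 P1=NH3 P2=NH1
Op 6: best P0=NH2 P1=NH3 P2=NH1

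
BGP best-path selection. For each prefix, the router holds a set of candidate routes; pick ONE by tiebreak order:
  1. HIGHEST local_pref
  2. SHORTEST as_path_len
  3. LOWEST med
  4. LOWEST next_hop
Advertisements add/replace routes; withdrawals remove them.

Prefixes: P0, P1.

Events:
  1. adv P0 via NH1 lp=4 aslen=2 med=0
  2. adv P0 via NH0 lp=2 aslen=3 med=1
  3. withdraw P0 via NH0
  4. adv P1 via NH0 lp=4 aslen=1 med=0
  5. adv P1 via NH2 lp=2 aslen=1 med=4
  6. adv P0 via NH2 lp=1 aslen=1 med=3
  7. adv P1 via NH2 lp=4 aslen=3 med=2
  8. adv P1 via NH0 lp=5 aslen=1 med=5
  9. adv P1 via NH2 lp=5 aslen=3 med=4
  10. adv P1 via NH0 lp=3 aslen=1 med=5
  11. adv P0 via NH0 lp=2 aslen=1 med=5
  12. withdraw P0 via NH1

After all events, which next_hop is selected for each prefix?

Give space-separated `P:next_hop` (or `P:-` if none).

Op 1: best P0=NH1 P1=-
Op 2: best P0=NH1 P1=-
Op 3: best P0=NH1 P1=-
Op 4: best P0=NH1 P1=NH0
Op 5: best P0=NH1 P1=NH0
Op 6: best P0=NH1 P1=NH0
Op 7: best P0=NH1 P1=NH0
Op 8: best P0=NH1 P1=NH0
Op 9: best P0=NH1 P1=NH0
Op 10: best P0=NH1 P1=NH2
Op 11: best P0=NH1 P1=NH2
Op 12: best P0=NH0 P1=NH2

Answer: P0:NH0 P1:NH2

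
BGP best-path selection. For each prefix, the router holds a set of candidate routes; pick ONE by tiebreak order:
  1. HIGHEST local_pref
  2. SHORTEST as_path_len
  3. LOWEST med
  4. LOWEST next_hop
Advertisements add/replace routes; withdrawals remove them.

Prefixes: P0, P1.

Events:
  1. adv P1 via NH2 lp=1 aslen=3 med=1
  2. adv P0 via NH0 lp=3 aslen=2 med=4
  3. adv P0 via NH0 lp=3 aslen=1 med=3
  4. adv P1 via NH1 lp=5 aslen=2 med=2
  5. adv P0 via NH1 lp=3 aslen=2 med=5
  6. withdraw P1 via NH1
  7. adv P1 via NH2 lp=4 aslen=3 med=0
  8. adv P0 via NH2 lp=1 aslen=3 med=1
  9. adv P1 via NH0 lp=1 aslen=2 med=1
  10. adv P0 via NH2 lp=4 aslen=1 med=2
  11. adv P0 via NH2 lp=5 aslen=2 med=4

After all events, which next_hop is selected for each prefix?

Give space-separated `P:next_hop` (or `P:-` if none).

Answer: P0:NH2 P1:NH2

Derivation:
Op 1: best P0=- P1=NH2
Op 2: best P0=NH0 P1=NH2
Op 3: best P0=NH0 P1=NH2
Op 4: best P0=NH0 P1=NH1
Op 5: best P0=NH0 P1=NH1
Op 6: best P0=NH0 P1=NH2
Op 7: best P0=NH0 P1=NH2
Op 8: best P0=NH0 P1=NH2
Op 9: best P0=NH0 P1=NH2
Op 10: best P0=NH2 P1=NH2
Op 11: best P0=NH2 P1=NH2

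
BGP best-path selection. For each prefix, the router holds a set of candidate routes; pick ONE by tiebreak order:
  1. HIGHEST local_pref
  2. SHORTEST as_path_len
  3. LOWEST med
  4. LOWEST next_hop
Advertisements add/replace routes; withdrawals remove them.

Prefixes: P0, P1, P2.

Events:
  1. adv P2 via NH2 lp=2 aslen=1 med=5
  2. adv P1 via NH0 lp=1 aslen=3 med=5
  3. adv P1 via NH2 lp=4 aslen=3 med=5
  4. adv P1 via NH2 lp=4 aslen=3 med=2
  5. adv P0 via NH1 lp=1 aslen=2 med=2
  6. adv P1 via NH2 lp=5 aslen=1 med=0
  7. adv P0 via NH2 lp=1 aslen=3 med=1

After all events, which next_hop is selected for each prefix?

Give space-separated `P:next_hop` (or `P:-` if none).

Answer: P0:NH1 P1:NH2 P2:NH2

Derivation:
Op 1: best P0=- P1=- P2=NH2
Op 2: best P0=- P1=NH0 P2=NH2
Op 3: best P0=- P1=NH2 P2=NH2
Op 4: best P0=- P1=NH2 P2=NH2
Op 5: best P0=NH1 P1=NH2 P2=NH2
Op 6: best P0=NH1 P1=NH2 P2=NH2
Op 7: best P0=NH1 P1=NH2 P2=NH2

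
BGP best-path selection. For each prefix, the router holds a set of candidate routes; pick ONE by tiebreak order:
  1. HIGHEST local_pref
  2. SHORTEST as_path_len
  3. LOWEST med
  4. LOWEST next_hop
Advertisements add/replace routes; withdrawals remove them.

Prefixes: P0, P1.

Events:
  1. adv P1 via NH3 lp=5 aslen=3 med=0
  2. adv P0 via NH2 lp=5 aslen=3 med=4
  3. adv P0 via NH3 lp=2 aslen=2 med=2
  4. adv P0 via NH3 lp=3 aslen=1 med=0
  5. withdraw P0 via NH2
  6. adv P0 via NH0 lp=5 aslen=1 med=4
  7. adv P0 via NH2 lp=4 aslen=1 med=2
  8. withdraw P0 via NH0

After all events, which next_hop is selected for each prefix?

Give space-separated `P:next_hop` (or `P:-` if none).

Op 1: best P0=- P1=NH3
Op 2: best P0=NH2 P1=NH3
Op 3: best P0=NH2 P1=NH3
Op 4: best P0=NH2 P1=NH3
Op 5: best P0=NH3 P1=NH3
Op 6: best P0=NH0 P1=NH3
Op 7: best P0=NH0 P1=NH3
Op 8: best P0=NH2 P1=NH3

Answer: P0:NH2 P1:NH3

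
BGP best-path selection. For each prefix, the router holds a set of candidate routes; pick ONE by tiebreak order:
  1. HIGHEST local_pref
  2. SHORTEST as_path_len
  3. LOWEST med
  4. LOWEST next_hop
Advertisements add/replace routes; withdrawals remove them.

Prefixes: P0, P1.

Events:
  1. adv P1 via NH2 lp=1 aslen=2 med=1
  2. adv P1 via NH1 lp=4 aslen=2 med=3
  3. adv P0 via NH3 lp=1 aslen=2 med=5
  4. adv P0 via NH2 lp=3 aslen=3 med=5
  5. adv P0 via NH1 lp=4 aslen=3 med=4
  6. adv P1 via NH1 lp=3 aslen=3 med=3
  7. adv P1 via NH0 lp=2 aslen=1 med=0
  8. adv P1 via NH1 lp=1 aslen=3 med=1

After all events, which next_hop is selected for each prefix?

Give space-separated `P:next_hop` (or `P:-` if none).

Op 1: best P0=- P1=NH2
Op 2: best P0=- P1=NH1
Op 3: best P0=NH3 P1=NH1
Op 4: best P0=NH2 P1=NH1
Op 5: best P0=NH1 P1=NH1
Op 6: best P0=NH1 P1=NH1
Op 7: best P0=NH1 P1=NH1
Op 8: best P0=NH1 P1=NH0

Answer: P0:NH1 P1:NH0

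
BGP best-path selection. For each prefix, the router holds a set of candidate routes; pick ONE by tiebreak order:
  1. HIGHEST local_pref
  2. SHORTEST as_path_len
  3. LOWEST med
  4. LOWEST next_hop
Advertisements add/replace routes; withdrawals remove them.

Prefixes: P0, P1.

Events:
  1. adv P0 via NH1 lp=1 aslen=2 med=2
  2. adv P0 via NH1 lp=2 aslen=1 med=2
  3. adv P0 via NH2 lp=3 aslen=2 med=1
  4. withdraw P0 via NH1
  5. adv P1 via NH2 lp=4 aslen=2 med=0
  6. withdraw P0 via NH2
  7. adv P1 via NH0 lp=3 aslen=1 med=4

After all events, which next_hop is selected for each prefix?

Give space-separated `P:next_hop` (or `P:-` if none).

Op 1: best P0=NH1 P1=-
Op 2: best P0=NH1 P1=-
Op 3: best P0=NH2 P1=-
Op 4: best P0=NH2 P1=-
Op 5: best P0=NH2 P1=NH2
Op 6: best P0=- P1=NH2
Op 7: best P0=- P1=NH2

Answer: P0:- P1:NH2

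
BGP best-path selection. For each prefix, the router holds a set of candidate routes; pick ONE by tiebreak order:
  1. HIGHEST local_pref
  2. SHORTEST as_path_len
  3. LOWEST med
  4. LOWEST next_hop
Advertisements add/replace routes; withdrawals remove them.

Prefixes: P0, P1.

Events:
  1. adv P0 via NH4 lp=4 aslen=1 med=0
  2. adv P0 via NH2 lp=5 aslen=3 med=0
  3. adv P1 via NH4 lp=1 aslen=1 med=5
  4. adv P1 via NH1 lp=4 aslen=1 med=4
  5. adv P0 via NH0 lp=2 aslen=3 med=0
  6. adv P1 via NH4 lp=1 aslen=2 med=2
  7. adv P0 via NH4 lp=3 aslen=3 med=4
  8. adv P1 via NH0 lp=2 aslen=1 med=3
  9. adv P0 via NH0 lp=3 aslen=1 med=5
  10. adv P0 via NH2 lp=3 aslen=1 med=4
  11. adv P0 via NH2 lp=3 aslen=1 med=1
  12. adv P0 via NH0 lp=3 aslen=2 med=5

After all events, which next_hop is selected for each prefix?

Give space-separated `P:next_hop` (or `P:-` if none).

Answer: P0:NH2 P1:NH1

Derivation:
Op 1: best P0=NH4 P1=-
Op 2: best P0=NH2 P1=-
Op 3: best P0=NH2 P1=NH4
Op 4: best P0=NH2 P1=NH1
Op 5: best P0=NH2 P1=NH1
Op 6: best P0=NH2 P1=NH1
Op 7: best P0=NH2 P1=NH1
Op 8: best P0=NH2 P1=NH1
Op 9: best P0=NH2 P1=NH1
Op 10: best P0=NH2 P1=NH1
Op 11: best P0=NH2 P1=NH1
Op 12: best P0=NH2 P1=NH1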